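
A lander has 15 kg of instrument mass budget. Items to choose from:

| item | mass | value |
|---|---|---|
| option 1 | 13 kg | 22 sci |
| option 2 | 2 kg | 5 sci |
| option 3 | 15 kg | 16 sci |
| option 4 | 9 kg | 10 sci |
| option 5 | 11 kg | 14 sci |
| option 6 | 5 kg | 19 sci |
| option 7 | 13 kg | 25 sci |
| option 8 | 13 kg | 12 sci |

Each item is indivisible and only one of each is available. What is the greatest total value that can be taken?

30 sci

Check high-value combinations within 15 kg:
- option 2+option 7: mass 2+13=15, value 5+25=30
- option 4+option 6: mass 9+5=14, value 10+19=29
- option 1+option 2: mass 13+2=15, value 22+5=27
- option 7: mass 13, value 25
- option 2+option 6: mass 2+5=7, value 5+19=24
Best: 30 sci.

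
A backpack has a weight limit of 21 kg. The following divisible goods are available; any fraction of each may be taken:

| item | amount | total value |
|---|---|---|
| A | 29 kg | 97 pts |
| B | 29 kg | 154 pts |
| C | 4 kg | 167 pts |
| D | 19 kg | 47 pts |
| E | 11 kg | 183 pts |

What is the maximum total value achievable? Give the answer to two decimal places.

381.86

Take in order of value per unit:
- C (167/4 per unit): all 4 → value 167, running total 167.00
- E (183/11 per unit): all 11 → value 183, running total 350.00
- B (154/29 per unit): 6 of 29 → value 6×154/29 = 31.8621, running total 381.86
Total 381.86.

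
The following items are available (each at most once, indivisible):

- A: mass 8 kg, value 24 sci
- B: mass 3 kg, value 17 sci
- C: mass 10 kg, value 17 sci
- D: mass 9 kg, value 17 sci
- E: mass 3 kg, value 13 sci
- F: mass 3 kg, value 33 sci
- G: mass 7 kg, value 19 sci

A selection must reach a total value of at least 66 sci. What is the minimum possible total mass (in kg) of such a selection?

13

Subsets with value ≥ 66, sorted by total mass:
- B+F+G: mass 13, value 69
- A+B+F: mass 14, value 74
- A+E+F: mass 14, value 70
Minimum mass: 13 kg.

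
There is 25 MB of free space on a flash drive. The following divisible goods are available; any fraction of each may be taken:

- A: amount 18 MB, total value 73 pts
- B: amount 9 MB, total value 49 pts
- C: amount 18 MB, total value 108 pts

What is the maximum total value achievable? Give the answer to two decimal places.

146.11

Take in order of value per unit:
- C (108/18 per unit): all 18 → value 108, running total 108.00
- B (49/9 per unit): 7 of 9 → value 7×49/9 = 38.1111, running total 146.11
Total 146.11.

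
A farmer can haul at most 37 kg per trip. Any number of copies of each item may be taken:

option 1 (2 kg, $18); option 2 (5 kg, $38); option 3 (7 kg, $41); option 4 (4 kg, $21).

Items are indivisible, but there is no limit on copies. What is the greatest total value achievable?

Best value-per-unit is option 1 at 18/2; filling with it alone gives 18×18 = 324.
Optimal mix: 16×option 1 + 1×option 2 → weight 37, value 326.

$326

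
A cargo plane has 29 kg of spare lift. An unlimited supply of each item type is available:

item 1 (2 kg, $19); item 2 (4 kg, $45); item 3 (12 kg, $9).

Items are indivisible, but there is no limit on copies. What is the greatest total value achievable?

Best value-per-unit is item 2 at 45/4, and filling with it alone uses weight 7×4=28. No mix of the others beats 7×45 = 315.

$315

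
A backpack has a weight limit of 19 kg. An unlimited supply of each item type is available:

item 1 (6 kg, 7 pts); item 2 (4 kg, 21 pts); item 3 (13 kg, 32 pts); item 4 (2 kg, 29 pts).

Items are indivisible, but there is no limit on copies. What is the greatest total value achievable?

261 pts

Best value-per-unit is item 4 at 29/2, and filling with it alone uses weight 9×2=18. No mix of the others beats 9×29 = 261.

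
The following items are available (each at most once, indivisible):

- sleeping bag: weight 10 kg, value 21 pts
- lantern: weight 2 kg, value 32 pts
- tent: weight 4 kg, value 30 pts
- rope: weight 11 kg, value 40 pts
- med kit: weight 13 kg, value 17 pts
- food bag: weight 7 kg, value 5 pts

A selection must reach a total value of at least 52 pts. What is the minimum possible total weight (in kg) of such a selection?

Subsets with value ≥ 52, sorted by total weight:
- lantern+tent: weight 6, value 62
- sleeping bag+lantern: weight 12, value 53
- lantern+rope: weight 13, value 72
- lantern+tent+food bag: weight 13, value 67
Minimum weight: 6 kg.

6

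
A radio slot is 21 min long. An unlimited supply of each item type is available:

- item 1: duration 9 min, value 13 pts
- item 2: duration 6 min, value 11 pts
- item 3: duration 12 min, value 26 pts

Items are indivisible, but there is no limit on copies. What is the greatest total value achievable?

Best value-per-unit is item 3 at 26/12; filling with it alone gives 1×26 = 26.
Optimal mix: 1×item 1 + 1×item 3 → duration 21, value 39.

39 pts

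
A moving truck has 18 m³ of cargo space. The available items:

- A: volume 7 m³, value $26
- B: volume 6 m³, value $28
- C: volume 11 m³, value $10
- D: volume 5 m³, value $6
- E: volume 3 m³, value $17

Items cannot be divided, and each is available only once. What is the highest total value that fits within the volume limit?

$71

This is a 0/1 knapsack; check combinations near the capacity.
- A+B+E: volume 7+6+3=16, value 26+28+17=71
- A+B+D: volume 7+6+5=18, value 26+28+6=60
- A+B: volume 7+6=13, value 26+28=54
- B+D+E: volume 6+5+3=14, value 28+6+17=51
- A+D+E: volume 7+5+3=15, value 26+6+17=49
Best: $71.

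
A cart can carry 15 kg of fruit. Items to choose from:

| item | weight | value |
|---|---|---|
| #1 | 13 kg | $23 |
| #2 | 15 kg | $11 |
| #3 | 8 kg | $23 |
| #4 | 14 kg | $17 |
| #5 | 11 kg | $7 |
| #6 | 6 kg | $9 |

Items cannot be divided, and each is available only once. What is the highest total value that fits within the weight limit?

$32

Check high-value combinations within 15 kg:
- #3+#6: weight 8+6=14, value 23+9=32
- #3: weight 8, value 23
- #1: weight 13, value 23
- #4: weight 14, value 17
Best: $32.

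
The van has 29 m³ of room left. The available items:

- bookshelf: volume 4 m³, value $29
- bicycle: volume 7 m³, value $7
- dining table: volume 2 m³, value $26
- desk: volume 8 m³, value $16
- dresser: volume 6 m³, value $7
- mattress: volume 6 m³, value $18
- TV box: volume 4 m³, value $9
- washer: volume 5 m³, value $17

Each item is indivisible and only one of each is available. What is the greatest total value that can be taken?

$115

Check high-value combinations within 29 m³:
- bookshelf+dining table+desk+mattress+TV box+washer: volume 4+2+8+6+4+5=29, value 29+26+16+18+9+17=115
- bookshelf+dining table+desk+mattress+washer: volume 4+2+8+6+5=25, value 29+26+16+18+17=106
- bookshelf+dining table+dresser+mattress+TV box+washer: volume 4+2+6+6+4+5=27, value 29+26+7+18+9+17=106
Best: $115.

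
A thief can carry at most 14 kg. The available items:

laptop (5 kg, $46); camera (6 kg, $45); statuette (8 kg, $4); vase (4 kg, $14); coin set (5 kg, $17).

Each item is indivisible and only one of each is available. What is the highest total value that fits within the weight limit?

$91

Check high-value combinations within 14 kg:
- laptop+camera: weight 5+6=11, value 46+45=91
- laptop+vase+coin set: weight 5+4+5=14, value 46+14+17=77
- laptop+coin set: weight 5+5=10, value 46+17=63
- camera+coin set: weight 6+5=11, value 45+17=62
Best: $91.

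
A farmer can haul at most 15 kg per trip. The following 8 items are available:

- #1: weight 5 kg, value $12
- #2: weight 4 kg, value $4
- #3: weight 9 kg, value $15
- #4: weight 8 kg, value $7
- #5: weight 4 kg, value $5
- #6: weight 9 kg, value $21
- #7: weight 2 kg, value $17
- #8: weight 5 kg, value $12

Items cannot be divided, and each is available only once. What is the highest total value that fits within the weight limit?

Check high-value combinations within 15 kg:
- #5+#6+#7: weight 4+9+2=15, value 5+21+17=43
- #2+#6+#7: weight 4+9+2=15, value 4+21+17=42
- #1+#7+#8: weight 5+2+5=12, value 12+17+12=41
- #6+#7: weight 9+2=11, value 21+17=38
Best: $43.

$43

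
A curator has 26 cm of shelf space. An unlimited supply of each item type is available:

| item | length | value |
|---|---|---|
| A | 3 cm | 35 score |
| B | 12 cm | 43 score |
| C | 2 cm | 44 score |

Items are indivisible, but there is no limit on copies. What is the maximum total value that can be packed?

572 score

Best value-per-unit is C at 44/2, and filling with it alone uses length 13×2=26. No mix of the others beats 13×44 = 572.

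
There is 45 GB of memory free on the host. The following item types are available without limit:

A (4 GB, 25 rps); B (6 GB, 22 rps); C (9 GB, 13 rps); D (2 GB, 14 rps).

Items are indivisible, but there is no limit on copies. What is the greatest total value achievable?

308 rps

Best value-per-unit is D at 14/2, and filling with it alone uses memory 22×2=44. No mix of the others beats 22×14 = 308.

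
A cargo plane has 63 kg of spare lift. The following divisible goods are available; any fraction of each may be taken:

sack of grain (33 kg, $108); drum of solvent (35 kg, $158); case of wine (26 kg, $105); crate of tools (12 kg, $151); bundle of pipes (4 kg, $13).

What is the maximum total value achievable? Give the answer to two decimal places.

Take in order of value per unit:
- crate of tools (151/12 per unit): all 12 → value 151, running total 151.00
- drum of solvent (158/35 per unit): all 35 → value 158, running total 309.00
- case of wine (105/26 per unit): 16 of 26 → value 16×105/26 = 64.6154, running total 373.62
Total 373.62.

373.62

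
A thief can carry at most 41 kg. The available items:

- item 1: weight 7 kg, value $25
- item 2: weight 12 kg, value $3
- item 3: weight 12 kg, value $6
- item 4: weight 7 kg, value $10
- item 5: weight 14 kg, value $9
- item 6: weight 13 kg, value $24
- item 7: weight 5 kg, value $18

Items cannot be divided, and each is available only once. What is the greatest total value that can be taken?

$77

Check high-value combinations within 41 kg:
- item 1+item 4+item 6+item 7: weight 7+7+13+5=32, value 25+10+24+18=77
- item 1+item 5+item 6+item 7: weight 7+14+13+5=39, value 25+9+24+18=76
- item 1+item 3+item 6+item 7: weight 7+12+13+5=37, value 25+6+24+18=73
Best: $77.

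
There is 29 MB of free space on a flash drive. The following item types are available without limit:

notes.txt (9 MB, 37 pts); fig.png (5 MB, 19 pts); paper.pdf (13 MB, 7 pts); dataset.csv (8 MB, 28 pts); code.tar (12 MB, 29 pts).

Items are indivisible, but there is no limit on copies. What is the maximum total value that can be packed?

Best value-per-unit is notes.txt at 37/9; filling with it alone gives 3×37 = 111.
Optimal mix: 1×notes.txt + 4×fig.png → size 29, value 113.

113 pts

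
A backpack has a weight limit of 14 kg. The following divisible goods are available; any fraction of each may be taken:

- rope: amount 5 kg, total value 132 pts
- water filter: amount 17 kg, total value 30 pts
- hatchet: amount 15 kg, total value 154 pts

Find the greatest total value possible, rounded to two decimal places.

224.40

Take in order of value per unit:
- rope (132/5 per unit): all 5 → value 132, running total 132.00
- hatchet (154/15 per unit): 9 of 15 → value 9×154/15 = 92.4000, running total 224.40
Total 224.40.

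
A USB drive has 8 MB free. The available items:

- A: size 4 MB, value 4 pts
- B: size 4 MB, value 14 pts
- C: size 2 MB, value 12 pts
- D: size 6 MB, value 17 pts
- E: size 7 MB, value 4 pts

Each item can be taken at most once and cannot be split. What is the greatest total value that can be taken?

29 pts

This is a 0/1 knapsack; check combinations near the capacity.
- C+D: size 2+6=8, value 12+17=29
- B+C: size 4+2=6, value 14+12=26
- A+B: size 4+4=8, value 4+14=18
- D: size 6, value 17
- A+C: size 4+2=6, value 4+12=16
Best: 29 pts.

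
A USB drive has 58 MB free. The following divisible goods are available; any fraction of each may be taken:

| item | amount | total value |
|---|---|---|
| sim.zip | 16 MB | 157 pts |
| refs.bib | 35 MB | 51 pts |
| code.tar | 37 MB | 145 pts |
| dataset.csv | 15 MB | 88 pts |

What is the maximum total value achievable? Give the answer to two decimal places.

350.81

Take in order of value per unit:
- sim.zip (157/16 per unit): all 16 → value 157, running total 157.00
- dataset.csv (88/15 per unit): all 15 → value 88, running total 245.00
- code.tar (145/37 per unit): 27 of 37 → value 27×145/37 = 105.8108, running total 350.81
Total 350.81.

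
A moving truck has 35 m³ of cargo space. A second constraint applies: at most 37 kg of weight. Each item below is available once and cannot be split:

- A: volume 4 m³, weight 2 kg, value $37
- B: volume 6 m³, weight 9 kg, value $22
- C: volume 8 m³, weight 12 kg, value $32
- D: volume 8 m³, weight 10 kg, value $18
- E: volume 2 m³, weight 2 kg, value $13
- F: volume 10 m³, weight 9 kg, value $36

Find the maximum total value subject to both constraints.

$140

Feasible sets respecting both limits:
- A+B+C+E+F: volume 30, weight 34, value 140
- A+C+D+E+F: volume 32, weight 35, value 136
- A+B+C+F: volume 28, weight 32, value 127
- A+B+D+E+F: volume 30, weight 32, value 126
Best: $140.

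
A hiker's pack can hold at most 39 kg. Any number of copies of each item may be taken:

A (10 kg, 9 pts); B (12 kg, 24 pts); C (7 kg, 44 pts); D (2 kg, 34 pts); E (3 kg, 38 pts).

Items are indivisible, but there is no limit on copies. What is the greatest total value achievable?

Best value-per-unit is D at 34/2; filling with it alone gives 19×34 = 646.
Optimal mix: 18×D + 1×E → weight 39, value 650.

650 pts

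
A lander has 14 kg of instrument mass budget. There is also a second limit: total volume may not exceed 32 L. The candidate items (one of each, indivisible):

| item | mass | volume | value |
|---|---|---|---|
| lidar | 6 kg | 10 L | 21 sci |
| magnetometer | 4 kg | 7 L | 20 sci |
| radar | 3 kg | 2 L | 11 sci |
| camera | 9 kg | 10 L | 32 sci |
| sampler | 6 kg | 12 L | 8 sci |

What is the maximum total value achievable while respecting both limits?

Feasible sets respecting both limits:
- lidar+magnetometer+radar: mass 13, volume 19, value 52
- magnetometer+camera: mass 13, volume 17, value 52
- radar+camera: mass 12, volume 12, value 43
- lidar+magnetometer: mass 10, volume 17, value 41
Best: 52 sci.

52 sci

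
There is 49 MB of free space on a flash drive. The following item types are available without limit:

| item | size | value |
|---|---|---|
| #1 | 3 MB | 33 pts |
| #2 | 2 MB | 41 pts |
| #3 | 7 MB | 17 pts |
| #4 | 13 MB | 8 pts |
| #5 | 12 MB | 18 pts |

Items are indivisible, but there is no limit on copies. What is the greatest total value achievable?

984 pts

Best value-per-unit is #2 at 41/2, and filling with it alone uses size 24×2=48. No mix of the others beats 24×41 = 984.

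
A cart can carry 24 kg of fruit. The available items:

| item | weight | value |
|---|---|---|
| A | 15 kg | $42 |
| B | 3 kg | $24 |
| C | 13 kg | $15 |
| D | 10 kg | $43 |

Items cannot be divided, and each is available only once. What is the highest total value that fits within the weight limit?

$67

Check high-value combinations within 24 kg:
- B+D: weight 3+10=13, value 24+43=67
- A+B: weight 15+3=18, value 42+24=66
- C+D: weight 13+10=23, value 15+43=58
- D: weight 10, value 43
Best: $67.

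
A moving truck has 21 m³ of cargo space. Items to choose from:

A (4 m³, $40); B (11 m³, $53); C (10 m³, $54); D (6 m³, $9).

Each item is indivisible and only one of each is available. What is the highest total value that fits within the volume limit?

$107

Check high-value combinations within 21 m³:
- B+C: volume 11+10=21, value 53+54=107
- A+C+D: volume 4+10+6=20, value 40+54+9=103
- A+B+D: volume 4+11+6=21, value 40+53+9=102
- A+C: volume 4+10=14, value 40+54=94
- A+B: volume 4+11=15, value 40+53=93
Best: $107.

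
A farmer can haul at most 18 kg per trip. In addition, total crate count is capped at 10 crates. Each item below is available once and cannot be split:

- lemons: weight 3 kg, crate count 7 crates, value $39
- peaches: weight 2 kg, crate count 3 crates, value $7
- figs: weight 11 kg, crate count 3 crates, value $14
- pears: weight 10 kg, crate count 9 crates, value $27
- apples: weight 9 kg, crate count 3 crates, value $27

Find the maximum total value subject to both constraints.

$66

Feasible sets respecting both limits:
- lemons+apples: weight 12, crate count 10, value 66
- lemons+figs: weight 14, crate count 10, value 53
- lemons+peaches: weight 5, crate count 10, value 46
Best: $66.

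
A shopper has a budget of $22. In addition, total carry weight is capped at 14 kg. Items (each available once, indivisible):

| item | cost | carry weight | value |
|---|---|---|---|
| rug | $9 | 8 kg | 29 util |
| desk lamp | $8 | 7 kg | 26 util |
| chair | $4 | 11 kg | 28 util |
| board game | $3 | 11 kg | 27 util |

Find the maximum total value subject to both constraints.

Feasible sets respecting both limits:
- rug: cost 9, carry weight 8, value 29
- chair: cost 4, carry weight 11, value 28
- board game: cost 3, carry weight 11, value 27
- desk lamp: cost 8, carry weight 7, value 26
Best: 29 util.

29 util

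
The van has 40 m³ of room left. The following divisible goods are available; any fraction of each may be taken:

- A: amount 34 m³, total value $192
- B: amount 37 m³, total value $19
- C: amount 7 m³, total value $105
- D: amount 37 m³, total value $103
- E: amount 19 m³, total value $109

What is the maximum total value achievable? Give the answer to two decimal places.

Take in order of value per unit:
- C (105/7 per unit): all 7 → value 105, running total 105.00
- E (109/19 per unit): all 19 → value 109, running total 214.00
- A (192/34 per unit): 14 of 34 → value 14×192/34 = 79.0588, running total 293.06
Total 293.06.

293.06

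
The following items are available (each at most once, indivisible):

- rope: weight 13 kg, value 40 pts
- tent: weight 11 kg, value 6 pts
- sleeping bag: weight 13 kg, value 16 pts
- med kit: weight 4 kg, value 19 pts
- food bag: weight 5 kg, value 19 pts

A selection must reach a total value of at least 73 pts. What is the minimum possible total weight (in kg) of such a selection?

22

Subsets with value ≥ 73, sorted by total weight:
- rope+med kit+food bag: weight 22, value 78
- rope+sleeping bag+med kit: weight 30, value 75
- rope+sleeping bag+food bag: weight 31, value 75
- rope+tent+med kit+food bag: weight 33, value 84
Minimum weight: 22 kg.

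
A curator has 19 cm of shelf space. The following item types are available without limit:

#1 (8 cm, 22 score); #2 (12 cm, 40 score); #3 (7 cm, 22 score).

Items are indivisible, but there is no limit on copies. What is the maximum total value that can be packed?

Best value-per-unit is #2 at 40/12; filling with it alone gives 1×40 = 40.
Optimal mix: 1×#2 + 1×#3 → length 19, value 62.

62 score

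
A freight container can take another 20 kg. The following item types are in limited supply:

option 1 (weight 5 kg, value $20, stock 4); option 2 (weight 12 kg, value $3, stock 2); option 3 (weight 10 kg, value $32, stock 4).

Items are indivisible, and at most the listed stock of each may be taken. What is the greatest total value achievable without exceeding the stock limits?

Top feasible selections:
- 4×option 1: weight 20, value 80
- 2×option 1 + 1×option 3: weight 20, value 72
- 2×option 3: weight 20, value 64
- 3×option 1: weight 15, value 60
Best: $80.

$80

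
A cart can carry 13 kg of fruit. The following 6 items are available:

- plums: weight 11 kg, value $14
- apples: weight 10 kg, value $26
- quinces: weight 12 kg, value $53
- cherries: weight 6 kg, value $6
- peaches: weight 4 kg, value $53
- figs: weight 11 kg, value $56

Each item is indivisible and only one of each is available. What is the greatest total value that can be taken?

$59

Check high-value combinations within 13 kg:
- cherries+peaches: weight 6+4=10, value 6+53=59
- figs: weight 11, value 56
- peaches: weight 4, value 53
Best: $59.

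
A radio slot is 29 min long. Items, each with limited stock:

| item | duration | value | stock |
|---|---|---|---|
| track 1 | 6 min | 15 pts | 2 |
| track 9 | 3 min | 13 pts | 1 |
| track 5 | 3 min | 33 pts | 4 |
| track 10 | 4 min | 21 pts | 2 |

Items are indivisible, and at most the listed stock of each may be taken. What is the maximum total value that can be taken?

202 pts

Best selections within duration 29 and stock limits:
- 1×track 1 + 1×track 9 + 4×track 5 + 2×track 10: duration 29, value 202
- 1×track 1 + 4×track 5 + 2×track 10: duration 26, value 189
Best: 202 pts.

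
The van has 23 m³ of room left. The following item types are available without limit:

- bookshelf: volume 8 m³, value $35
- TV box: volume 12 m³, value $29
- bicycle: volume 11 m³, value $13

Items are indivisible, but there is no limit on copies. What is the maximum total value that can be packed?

Best value-per-unit is bookshelf at 35/8, and filling with it alone uses volume 2×8=16. No mix of the others beats 2×35 = 70.

$70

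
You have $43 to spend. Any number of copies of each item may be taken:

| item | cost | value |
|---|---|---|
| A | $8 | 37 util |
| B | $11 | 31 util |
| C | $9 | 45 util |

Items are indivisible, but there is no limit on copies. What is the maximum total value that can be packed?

Best value-per-unit is C at 45/9; filling with it alone gives 4×45 = 180.
Optimal mix: 2×A + 3×C → cost 43, value 209.

209 util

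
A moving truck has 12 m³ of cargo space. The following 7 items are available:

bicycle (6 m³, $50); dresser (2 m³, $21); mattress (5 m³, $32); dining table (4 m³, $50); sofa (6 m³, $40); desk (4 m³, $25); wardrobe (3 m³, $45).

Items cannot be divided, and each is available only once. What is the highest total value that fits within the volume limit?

$127

Check high-value combinations within 12 m³:
- mattress+dining table+wardrobe: volume 5+4+3=12, value 32+50+45=127
- bicycle+dresser+dining table: volume 6+2+4=12, value 50+21+50=121
- dining table+desk+wardrobe: volume 4+4+3=11, value 50+25+45=120
Best: $127.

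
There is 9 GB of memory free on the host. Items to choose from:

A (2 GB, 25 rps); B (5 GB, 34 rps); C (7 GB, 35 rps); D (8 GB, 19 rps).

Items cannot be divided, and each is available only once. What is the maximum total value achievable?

Check high-value combinations within 9 GB:
- A+C: memory 2+7=9, value 25+35=60
- A+B: memory 2+5=7, value 25+34=59
- C: memory 7, value 35
- B: memory 5, value 34
Best: 60 rps.

60 rps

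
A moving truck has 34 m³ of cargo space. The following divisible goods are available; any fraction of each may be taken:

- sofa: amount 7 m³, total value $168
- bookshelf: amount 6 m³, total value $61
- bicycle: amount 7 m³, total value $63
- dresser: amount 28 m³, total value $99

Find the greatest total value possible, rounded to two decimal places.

341.50

Take in order of value per unit:
- sofa (168/7 per unit): all 7 → value 168, running total 168.00
- bookshelf (61/6 per unit): all 6 → value 61, running total 229.00
- bicycle (63/7 per unit): all 7 → value 63, running total 292.00
- dresser (99/28 per unit): 14 of 28 → value 14×99/28 = 49.5000, running total 341.50
Total 341.50.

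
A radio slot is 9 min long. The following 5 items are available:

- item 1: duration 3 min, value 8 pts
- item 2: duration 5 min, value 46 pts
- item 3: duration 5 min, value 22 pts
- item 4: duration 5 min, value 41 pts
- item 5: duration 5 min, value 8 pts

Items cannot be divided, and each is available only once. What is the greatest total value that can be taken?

54 pts

Check high-value combinations within 9 min:
- item 1+item 2: duration 3+5=8, value 8+46=54
- item 1+item 4: duration 3+5=8, value 8+41=49
- item 2: duration 5, value 46
- item 4: duration 5, value 41
Best: 54 pts.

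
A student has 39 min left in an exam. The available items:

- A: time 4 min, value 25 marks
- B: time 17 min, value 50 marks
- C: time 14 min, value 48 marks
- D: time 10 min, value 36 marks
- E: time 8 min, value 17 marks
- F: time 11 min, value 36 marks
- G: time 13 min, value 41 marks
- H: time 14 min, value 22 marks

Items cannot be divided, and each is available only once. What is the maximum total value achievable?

145 marks

This is a 0/1 knapsack; check combinations near the capacity.
- A+C+D+F: time 4+14+10+11=39, value 25+48+36+36=145
- A+D+F+G: time 4+10+11+13=38, value 25+36+36+41=138
- A+C+E+G: time 4+14+8+13=39, value 25+48+17+41=131
- A+B+D+E: time 4+17+10+8=39, value 25+50+36+17=128
Best: 145 marks.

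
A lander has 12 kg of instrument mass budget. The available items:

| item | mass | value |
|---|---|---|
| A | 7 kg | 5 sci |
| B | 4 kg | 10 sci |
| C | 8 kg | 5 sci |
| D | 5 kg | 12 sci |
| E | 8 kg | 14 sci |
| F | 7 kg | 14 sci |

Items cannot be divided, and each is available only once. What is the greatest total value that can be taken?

Check high-value combinations within 12 kg:
- D+F: mass 5+7=12, value 12+14=26
- B+F: mass 4+7=11, value 10+14=24
- B+E: mass 4+8=12, value 10+14=24
- B+D: mass 4+5=9, value 10+12=22
- A+D: mass 7+5=12, value 5+12=17
Best: 26 sci.

26 sci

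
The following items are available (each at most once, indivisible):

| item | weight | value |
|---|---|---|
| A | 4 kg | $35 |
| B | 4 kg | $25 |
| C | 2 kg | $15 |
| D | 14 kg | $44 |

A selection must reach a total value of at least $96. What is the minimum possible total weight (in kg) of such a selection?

Subsets with value ≥ 96, sorted by total weight:
- A+B+D: weight 22, value 104
- A+B+C+D: weight 24, value 119
Minimum weight: 22 kg.

22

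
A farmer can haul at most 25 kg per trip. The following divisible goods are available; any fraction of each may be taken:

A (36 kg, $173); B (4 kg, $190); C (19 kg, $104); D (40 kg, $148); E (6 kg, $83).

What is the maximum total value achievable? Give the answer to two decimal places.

Take in order of value per unit:
- B (190/4 per unit): all 4 → value 190, running total 190.00
- E (83/6 per unit): all 6 → value 83, running total 273.00
- C (104/19 per unit): 15 of 19 → value 15×104/19 = 82.1053, running total 355.11
Total 355.11.

355.11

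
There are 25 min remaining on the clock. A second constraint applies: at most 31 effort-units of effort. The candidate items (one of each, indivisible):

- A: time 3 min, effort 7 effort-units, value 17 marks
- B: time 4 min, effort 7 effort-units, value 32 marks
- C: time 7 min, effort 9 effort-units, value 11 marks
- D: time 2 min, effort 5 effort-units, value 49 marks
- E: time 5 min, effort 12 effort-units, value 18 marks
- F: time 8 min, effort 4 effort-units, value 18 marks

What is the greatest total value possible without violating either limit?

117 marks

Feasible sets respecting both limits:
- B+D+E+F: time 19, effort 28, value 117
- A+B+D+E: time 14, effort 31, value 116
- A+B+D+F: time 17, effort 23, value 116
- B+C+D+F: time 21, effort 25, value 110
Best: 117 marks.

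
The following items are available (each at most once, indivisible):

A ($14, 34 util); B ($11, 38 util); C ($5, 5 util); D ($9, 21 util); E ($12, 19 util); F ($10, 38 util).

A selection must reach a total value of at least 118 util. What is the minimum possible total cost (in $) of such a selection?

Subsets with value ≥ 118, sorted by total cost:
- A+B+D+F: cost 44, value 131
- A+B+E+F: cost 47, value 129
- B+C+D+E+F: cost 47, value 121
Minimum cost: 44 $.

44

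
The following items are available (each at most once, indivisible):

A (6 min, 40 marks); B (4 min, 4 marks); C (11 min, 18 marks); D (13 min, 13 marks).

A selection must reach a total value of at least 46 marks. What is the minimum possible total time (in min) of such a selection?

Subsets with value ≥ 46, sorted by total time:
- A+C: time 17, value 58
- A+D: time 19, value 53
Minimum time: 17 min.

17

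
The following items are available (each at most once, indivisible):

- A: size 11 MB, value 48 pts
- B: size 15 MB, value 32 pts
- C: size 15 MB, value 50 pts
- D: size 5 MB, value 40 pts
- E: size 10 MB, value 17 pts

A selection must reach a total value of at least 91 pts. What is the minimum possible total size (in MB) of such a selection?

26

Subsets with value ≥ 91, sorted by total size:
- A+D+E: size 26, value 105
- A+C: size 26, value 98
Minimum size: 26 MB.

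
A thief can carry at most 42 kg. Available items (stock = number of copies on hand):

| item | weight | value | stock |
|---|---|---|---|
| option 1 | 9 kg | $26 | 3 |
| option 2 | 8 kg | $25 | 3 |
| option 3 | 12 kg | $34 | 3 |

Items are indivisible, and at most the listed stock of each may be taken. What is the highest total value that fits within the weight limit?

$127

Top feasible selections:
- 2×option 1 + 3×option 2: weight 42, value 127
- 2×option 1 + 2×option 3: weight 42, value 120
- 1×option 1 + 1×option 2 + 2×option 3: weight 41, value 119
Best: $127.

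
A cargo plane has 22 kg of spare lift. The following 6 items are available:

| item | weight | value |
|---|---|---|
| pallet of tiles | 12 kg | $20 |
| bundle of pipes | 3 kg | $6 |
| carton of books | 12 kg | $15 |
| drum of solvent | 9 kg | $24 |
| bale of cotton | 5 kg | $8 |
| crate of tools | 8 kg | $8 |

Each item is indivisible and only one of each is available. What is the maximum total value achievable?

$44

This is a 0/1 knapsack; check combinations near the capacity.
- pallet of tiles+drum of solvent: weight 12+9=21, value 20+24=44
- drum of solvent+bale of cotton+crate of tools: weight 9+5+8=22, value 24+8+8=40
- carton of books+drum of solvent: weight 12+9=21, value 15+24=39
Best: $44.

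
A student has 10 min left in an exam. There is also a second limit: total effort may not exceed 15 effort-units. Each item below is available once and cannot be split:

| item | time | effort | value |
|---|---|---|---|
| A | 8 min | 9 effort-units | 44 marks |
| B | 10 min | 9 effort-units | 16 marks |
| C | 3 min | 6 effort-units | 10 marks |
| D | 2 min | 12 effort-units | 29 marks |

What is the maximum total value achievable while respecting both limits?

Feasible sets respecting both limits:
- A: time 8, effort 9, value 44
- D: time 2, effort 12, value 29
- B: time 10, effort 9, value 16
- C: time 3, effort 6, value 10
Best: 44 marks.

44 marks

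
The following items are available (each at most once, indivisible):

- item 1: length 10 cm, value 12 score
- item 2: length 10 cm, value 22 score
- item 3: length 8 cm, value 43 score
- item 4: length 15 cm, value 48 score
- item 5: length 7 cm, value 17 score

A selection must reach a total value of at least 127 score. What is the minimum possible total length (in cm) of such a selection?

Subsets with value ≥ 127, sorted by total length:
- item 2+item 3+item 4+item 5: length 40, value 130
- item 1+item 2+item 3+item 4+item 5: length 50, value 142
Minimum length: 40 cm.

40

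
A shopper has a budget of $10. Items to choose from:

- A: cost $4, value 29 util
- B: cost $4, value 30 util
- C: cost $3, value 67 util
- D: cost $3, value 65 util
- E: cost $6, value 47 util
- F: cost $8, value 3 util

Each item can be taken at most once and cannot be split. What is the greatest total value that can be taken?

162 util

Check high-value combinations within $10:
- B+C+D: cost 4+3+3=10, value 30+67+65=162
- A+C+D: cost 4+3+3=10, value 29+67+65=161
- C+D: cost 3+3=6, value 67+65=132
- C+E: cost 3+6=9, value 67+47=114
- D+E: cost 3+6=9, value 65+47=112
Best: 162 util.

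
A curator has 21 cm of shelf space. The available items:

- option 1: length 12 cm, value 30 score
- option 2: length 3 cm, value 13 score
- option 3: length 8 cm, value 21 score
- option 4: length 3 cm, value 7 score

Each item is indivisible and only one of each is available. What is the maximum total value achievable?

Check high-value combinations within 21 cm:
- option 1+option 3: length 12+8=20, value 30+21=51
- option 1+option 2+option 4: length 12+3+3=18, value 30+13+7=50
- option 1+option 2: length 12+3=15, value 30+13=43
Best: 51 score.

51 score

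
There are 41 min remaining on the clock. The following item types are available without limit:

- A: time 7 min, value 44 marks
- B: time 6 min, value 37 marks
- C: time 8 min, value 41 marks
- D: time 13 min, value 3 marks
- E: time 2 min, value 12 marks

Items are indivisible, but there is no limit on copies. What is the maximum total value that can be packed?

257 marks

Best value-per-unit is A at 44/7; filling with it alone gives 5×44 = 220.
Optimal mix: 5×A + 1×B → time 41, value 257.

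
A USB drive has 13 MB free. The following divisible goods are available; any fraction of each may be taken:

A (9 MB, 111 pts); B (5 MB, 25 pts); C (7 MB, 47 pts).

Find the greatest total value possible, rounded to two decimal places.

Take in order of value per unit:
- A (111/9 per unit): all 9 → value 111, running total 111.00
- C (47/7 per unit): 4 of 7 → value 4×47/7 = 26.8571, running total 137.86
Total 137.86.

137.86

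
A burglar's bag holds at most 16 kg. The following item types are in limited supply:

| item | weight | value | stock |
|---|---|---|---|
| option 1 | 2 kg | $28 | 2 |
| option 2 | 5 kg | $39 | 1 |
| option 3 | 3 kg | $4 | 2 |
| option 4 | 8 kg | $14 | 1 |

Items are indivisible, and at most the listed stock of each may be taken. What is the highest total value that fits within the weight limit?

Top feasible selections:
- 2×option 1 + 1×option 2 + 2×option 3: weight 15, value 103
- 2×option 1 + 1×option 2 + 1×option 3: weight 12, value 99
- 2×option 1 + 1×option 2: weight 9, value 95
- 1×option 1 + 1×option 2 + 1×option 4: weight 15, value 81
Best: $103.

$103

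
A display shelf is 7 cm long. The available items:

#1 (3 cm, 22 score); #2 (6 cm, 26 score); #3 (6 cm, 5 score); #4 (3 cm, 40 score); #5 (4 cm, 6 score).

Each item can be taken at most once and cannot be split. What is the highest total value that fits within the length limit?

62 score

This is a 0/1 knapsack; check combinations near the capacity.
- #1+#4: length 3+3=6, value 22+40=62
- #4+#5: length 3+4=7, value 40+6=46
- #4: length 3, value 40
Best: 62 score.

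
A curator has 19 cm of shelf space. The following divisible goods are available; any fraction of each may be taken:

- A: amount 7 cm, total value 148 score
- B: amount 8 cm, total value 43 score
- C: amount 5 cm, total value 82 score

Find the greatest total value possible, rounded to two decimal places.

Take in order of value per unit:
- A (148/7 per unit): all 7 → value 148, running total 148.00
- C (82/5 per unit): all 5 → value 82, running total 230.00
- B (43/8 per unit): 7 of 8 → value 7×43/8 = 37.6250, running total 267.63
Total 267.63.

267.63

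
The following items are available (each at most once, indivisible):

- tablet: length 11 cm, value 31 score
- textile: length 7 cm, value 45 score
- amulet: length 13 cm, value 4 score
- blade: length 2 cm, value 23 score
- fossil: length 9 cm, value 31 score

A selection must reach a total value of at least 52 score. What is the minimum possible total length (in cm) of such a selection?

Subsets with value ≥ 52, sorted by total length:
- textile+blade: length 9, value 68
- blade+fossil: length 11, value 54
Minimum length: 9 cm.

9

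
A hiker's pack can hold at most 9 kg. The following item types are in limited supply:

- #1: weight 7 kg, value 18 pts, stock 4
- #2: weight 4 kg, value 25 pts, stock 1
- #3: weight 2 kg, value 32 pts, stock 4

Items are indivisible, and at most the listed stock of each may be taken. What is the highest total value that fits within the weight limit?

128 pts

Best selections within weight 9 and stock limits:
- 4×#3: weight 8, value 128
- 3×#3: weight 6, value 96
- 1×#2 + 2×#3: weight 8, value 89
- 2×#3: weight 4, value 64
Best: 128 pts.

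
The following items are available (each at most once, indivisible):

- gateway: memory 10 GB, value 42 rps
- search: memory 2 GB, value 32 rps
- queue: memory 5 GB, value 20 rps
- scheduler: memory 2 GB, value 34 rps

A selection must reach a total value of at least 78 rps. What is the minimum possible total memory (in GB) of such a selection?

Subsets with value ≥ 78, sorted by total memory:
- search+queue+scheduler: memory 9, value 86
- gateway+search+scheduler: memory 14, value 108
- gateway+queue+scheduler: memory 17, value 96
Minimum memory: 9 GB.

9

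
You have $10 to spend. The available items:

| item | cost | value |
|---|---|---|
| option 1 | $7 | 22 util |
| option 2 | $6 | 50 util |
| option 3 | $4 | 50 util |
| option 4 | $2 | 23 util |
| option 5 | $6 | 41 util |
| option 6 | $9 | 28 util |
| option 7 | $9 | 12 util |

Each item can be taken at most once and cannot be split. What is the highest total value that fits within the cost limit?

This is a 0/1 knapsack; check combinations near the capacity.
- option 2+option 3: cost 6+4=10, value 50+50=100
- option 3+option 5: cost 4+6=10, value 50+41=91
- option 3+option 4: cost 4+2=6, value 50+23=73
- option 2+option 4: cost 6+2=8, value 50+23=73
- option 4+option 5: cost 2+6=8, value 23+41=64
Best: 100 util.

100 util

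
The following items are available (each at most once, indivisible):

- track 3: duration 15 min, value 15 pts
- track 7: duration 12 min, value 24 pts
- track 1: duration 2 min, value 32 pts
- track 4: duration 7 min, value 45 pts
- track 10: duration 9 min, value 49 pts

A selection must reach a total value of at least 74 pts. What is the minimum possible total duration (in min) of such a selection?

9

Subsets with value ≥ 74, sorted by total duration:
- track 1+track 4: duration 9, value 77
- track 1+track 10: duration 11, value 81
Minimum duration: 9 min.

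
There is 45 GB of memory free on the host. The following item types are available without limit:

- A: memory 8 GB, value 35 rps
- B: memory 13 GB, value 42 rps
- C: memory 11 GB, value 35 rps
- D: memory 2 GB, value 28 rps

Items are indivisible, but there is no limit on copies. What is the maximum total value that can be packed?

Best value-per-unit is D at 28/2, and filling with it alone uses memory 22×2=44. No mix of the others beats 22×28 = 616.

616 rps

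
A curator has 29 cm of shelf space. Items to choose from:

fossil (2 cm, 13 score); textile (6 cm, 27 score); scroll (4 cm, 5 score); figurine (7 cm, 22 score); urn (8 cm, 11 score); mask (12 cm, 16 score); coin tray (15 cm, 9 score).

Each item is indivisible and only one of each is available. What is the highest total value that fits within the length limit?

Check high-value combinations within 29 cm:
- fossil+textile+scroll+figurine+urn: length 2+6+4+7+8=27, value 13+27+5+22+11=78
- fossil+textile+figurine+mask: length 2+6+7+12=27, value 13+27+22+16=78
- fossil+textile+figurine+urn: length 2+6+7+8=23, value 13+27+22+11=73
- textile+scroll+figurine+mask: length 6+4+7+12=29, value 27+5+22+16=70
Best: 78 score.

78 score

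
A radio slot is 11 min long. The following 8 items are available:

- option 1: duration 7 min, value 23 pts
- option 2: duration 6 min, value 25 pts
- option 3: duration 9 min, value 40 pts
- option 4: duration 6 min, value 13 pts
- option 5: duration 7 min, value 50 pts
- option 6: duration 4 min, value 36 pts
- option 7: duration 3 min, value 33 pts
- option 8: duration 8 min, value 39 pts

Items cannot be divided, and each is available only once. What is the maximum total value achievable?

86 pts

Check high-value combinations within 11 min:
- option 5+option 6: duration 7+4=11, value 50+36=86
- option 5+option 7: duration 7+3=10, value 50+33=83
- option 7+option 8: duration 3+8=11, value 33+39=72
Best: 86 pts.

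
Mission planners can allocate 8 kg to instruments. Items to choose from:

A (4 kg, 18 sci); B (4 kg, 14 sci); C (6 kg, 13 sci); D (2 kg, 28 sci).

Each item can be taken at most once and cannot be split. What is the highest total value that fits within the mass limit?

Check high-value combinations within 8 kg:
- A+D: mass 4+2=6, value 18+28=46
- B+D: mass 4+2=6, value 14+28=42
- C+D: mass 6+2=8, value 13+28=41
- A+B: mass 4+4=8, value 18+14=32
Best: 46 sci.

46 sci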